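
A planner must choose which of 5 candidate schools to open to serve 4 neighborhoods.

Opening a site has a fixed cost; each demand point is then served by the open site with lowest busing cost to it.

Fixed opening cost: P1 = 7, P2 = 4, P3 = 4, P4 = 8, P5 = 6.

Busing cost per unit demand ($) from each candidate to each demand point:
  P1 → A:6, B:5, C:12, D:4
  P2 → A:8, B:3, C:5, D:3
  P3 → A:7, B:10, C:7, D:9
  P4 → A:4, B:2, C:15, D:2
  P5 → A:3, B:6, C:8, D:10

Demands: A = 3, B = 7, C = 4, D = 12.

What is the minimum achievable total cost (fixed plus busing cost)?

Open {P2, P4}: assign each demand point to its cheapest open site.
  A→P4 3×4=12, B→P4 7×2=14, C→P2 4×5=20, D→P4 12×2=24
  busing cost 70, fixed 12 → total 82.
Compare {P2, P4, P5}: busing cost 67 + fixed 18 = 85.
Compare {P2, P3, P4}: busing cost 70 + fixed 16 = 86.
Compare {P1, P2, P4}: busing cost 70 + fixed 19 = 89.
All other subsets cost ≥ 85. Minimum total cost: 82.

82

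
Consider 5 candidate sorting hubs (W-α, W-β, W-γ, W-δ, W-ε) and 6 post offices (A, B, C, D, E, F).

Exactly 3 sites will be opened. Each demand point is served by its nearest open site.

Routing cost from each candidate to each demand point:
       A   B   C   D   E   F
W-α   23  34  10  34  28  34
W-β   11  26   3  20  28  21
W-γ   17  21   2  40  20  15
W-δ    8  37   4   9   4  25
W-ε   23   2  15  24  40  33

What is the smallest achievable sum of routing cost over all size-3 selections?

40

Open {W-γ, W-δ, W-ε}.
  A→W-δ 8, B→W-ε 2, C→W-γ 2, D→W-δ 9, E→W-δ 4, F→W-γ 15  ⇒ total 40.
Compare {W-β, W-δ, W-ε}: total 47.
Compare {W-α, W-δ, W-ε}: total 52.
No size-3 selection does better; minimum is 40.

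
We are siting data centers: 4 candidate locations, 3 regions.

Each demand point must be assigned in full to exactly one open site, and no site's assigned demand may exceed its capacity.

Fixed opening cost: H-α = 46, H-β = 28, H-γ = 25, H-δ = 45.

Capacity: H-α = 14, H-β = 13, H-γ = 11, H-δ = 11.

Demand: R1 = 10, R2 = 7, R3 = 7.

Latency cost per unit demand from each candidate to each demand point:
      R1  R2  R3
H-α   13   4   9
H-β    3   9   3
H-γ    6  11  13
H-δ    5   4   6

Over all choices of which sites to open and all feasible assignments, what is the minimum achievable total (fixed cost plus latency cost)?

195

Open {H-α, H-β}; cheapest assignment that respects the capacities:
  H-α (cap 14, load 14): R2, R3 — cost 7×4 + 7×9 = 91
  H-β (cap 13, load 10): R1 — cost 10×3 = 30
  Shipping 121, fixed 74 → total 195.
  Any other capacity-feasible assignment to {H-α, H-β} ships for at least 121.
Compare {H-β, H-γ, H-δ}: its best feasible assignment gives total 207.
Compare {H-α, H-β, H-γ}: its best feasible assignment gives total 208.
Every other set of open sites that can feasibly serve all demand totals ≥ 207 even under its best assignment. Minimum: 195.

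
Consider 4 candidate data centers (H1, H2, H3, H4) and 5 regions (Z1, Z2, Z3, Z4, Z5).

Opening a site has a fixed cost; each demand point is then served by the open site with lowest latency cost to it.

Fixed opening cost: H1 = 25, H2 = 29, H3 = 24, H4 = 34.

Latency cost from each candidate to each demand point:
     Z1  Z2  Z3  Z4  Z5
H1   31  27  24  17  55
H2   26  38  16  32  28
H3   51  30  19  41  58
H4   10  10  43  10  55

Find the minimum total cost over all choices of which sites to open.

137

Open {H2, H4}: assign each demand point to its cheapest open site.
  Z1→H4 10, Z2→H4 10, Z3→H2 16, Z4→H4 10, Z5→H2 28
  latency cost 74, fixed 63 → total 137.
Compare {H2, H3, H4}: latency cost 74 + fixed 87 = 161.
Compare {H4}: latency cost 128 + fixed 34 = 162.
Compare {H3, H4}: latency cost 104 + fixed 58 = 162.
All other subsets cost ≥ 161. Minimum total cost: 137.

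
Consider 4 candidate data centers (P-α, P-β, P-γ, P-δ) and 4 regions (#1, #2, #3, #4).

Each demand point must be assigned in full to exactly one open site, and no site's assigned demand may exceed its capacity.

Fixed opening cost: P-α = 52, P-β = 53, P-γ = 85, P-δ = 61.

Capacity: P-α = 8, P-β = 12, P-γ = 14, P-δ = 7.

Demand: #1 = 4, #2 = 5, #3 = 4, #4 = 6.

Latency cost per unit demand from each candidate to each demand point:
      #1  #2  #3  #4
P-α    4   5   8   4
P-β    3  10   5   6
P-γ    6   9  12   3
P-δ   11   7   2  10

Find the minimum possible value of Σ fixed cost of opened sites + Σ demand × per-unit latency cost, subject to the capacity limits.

Open {P-β, P-γ}; cheapest assignment that respects the capacities:
  P-β (cap 12, load 8): #1, #3 — cost 4×3 + 4×5 = 32
  P-γ (cap 14, load 11): #2, #4 — cost 5×9 + 6×3 = 63
  Shipping 95, fixed 138 → total 233.
  Any other capacity-feasible assignment to {P-β, P-γ} ships for at least 95.
Compare {P-α, P-β}: its best feasible assignment gives total 239.
Compare {P-α, P-β, P-δ}: its best feasible assignment gives total 247.
Every other set of open sites that can feasibly serve all demand totals ≥ 239 even under its best assignment. Minimum: 233.

233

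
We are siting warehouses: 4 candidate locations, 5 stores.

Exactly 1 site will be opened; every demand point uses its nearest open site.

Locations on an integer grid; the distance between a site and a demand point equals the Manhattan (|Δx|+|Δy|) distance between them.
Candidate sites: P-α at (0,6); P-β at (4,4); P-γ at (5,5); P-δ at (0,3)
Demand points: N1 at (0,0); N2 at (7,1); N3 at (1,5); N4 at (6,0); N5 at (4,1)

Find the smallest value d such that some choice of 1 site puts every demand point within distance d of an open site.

Open {P-β}.
  Farthest demand point is N1 at distance 8 (to P-β); all others are ≤ 8.
With {P-δ} the worst case is 9.
With {P-γ} the worst case is 10.
No size-1 selection achieves below 8.

8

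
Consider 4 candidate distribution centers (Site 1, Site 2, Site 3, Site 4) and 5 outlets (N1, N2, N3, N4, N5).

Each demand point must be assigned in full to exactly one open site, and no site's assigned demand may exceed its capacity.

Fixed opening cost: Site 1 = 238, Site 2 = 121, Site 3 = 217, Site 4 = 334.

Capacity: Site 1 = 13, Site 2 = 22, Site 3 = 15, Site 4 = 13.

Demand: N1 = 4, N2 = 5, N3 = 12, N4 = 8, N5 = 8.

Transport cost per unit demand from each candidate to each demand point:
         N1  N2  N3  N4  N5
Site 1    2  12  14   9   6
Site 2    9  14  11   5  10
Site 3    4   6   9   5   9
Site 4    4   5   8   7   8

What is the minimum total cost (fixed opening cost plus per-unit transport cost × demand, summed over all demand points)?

Open {Site 1, Site 2, Site 3}; cheapest assignment that respects the capacities:
  Site 1 (cap 13, load 12): N1, N5 — cost 4×2 + 8×6 = 56
  Site 2 (cap 22, load 20): N3, N4 — cost 12×11 + 8×5 = 172
  Site 3 (cap 15, load 5): N2 — cost 5×6 = 30
  Shipping 258, fixed 576 → total 834.
  Any other capacity-feasible assignment to {Site 1, Site 2, Site 3} ships for at least 258.
Compare {Site 2, Site 3, Site 4}: its best feasible assignment gives total 934.
Compare {Site 1, Site 2, Site 4}: its best feasible assignment gives total 946.
Every other set of open sites that can feasibly serve all demand totals ≥ 934 even under its best assignment. Minimum: 834.

834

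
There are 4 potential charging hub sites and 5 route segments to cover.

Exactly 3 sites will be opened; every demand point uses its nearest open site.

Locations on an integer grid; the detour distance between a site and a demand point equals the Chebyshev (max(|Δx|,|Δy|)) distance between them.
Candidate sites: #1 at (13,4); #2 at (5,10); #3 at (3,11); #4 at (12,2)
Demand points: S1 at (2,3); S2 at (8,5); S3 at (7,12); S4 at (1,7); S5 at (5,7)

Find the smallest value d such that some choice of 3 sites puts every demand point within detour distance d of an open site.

Open {#1, #2, #3}.
  Farthest demand point is S1 at detour distance 7 (to #2); all others are ≤ 7.
With {#1, #2, #4} the worst case is 7.
With {#2, #3, #4} the worst case is 7.
No size-3 selection achieves below 7.

7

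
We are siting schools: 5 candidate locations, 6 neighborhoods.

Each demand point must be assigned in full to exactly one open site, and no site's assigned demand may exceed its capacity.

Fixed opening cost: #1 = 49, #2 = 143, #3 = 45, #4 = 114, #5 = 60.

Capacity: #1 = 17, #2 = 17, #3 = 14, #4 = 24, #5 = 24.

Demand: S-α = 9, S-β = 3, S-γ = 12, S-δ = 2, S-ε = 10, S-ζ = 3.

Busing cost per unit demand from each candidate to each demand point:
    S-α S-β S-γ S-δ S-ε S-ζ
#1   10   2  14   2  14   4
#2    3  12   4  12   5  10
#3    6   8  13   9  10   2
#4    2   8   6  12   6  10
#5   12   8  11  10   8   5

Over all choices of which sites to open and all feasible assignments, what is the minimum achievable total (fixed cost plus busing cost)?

Open {#4, #5}; cheapest assignment that respects the capacities:
  #4 (cap 24, load 24): S-α, S-β, S-γ — cost 9×2 + 3×8 + 12×6 = 114
  #5 (cap 24, load 15): S-δ, S-ε, S-ζ — cost 2×10 + 10×8 + 3×5 = 115
  Shipping 229, fixed 174 → total 403.
  Any other capacity-feasible assignment to {#4, #5} ships for at least 229.
Compare {#1, #4}: its best feasible assignment gives total 407.
Compare {#1, #3, #4}: its best feasible assignment gives total 410.
Every other set of open sites that can feasibly serve all demand totals ≥ 407 even under its best assignment. Minimum: 403.

403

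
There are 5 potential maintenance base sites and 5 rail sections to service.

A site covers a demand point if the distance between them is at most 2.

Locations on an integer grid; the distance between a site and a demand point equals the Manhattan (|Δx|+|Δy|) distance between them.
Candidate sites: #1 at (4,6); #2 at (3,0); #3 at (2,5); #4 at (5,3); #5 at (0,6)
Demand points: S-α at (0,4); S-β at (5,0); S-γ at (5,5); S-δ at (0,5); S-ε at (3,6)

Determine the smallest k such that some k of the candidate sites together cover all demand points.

Coverage sets (demand points within 2 of each site):
  #1: {S-γ, S-ε}
  #2: {S-β}
  #3: {S-δ, S-ε}
  #4: {S-γ}
  #5: {S-α, S-δ}
No 2 sites suffice: every size-2 union leaves at least one demand point uncovered.
But {#1, #2, #5} covers everything, so the minimum is 3.

3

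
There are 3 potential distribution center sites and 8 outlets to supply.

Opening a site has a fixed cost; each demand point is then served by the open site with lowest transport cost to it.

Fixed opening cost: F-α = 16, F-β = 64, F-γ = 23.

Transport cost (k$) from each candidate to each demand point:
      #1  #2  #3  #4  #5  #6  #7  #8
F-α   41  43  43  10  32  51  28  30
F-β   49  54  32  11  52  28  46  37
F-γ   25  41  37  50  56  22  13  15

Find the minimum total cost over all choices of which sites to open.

234

Open {F-α, F-γ}: assign each demand point to its cheapest open site.
  #1→F-γ 25, #2→F-γ 41, #3→F-γ 37, #4→F-α 10, #5→F-α 32, #6→F-γ 22, #7→F-γ 13, #8→F-γ 15
  transport cost 195, fixed 39 → total 234.
Compare {F-γ}: transport cost 259 + fixed 23 = 282.
Compare {F-α, F-β, F-γ}: transport cost 190 + fixed 103 = 293.
Compare {F-α}: transport cost 278 + fixed 16 = 294.
All other subsets cost ≥ 282. Minimum total cost: 234.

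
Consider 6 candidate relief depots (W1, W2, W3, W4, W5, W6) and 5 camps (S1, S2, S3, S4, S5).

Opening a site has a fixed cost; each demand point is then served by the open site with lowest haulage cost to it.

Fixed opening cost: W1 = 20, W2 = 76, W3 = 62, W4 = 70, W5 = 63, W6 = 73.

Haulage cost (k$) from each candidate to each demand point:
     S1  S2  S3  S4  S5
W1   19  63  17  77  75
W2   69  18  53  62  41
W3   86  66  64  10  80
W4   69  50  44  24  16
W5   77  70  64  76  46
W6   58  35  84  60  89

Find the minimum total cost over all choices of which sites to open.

216

Open {W1, W4}: assign each demand point to its cheapest open site.
  S1→W1 19, S2→W4 50, S3→W1 17, S4→W4 24, S5→W4 16
  haulage cost 126, fixed 90 → total 216.
Compare {W1, W2}: haulage cost 157 + fixed 96 = 253.
Compare {W1, W2, W4}: haulage cost 94 + fixed 166 = 260.
Compare {W1, W2, W3}: haulage cost 105 + fixed 158 = 263.
All other subsets cost ≥ 253. Minimum total cost: 216.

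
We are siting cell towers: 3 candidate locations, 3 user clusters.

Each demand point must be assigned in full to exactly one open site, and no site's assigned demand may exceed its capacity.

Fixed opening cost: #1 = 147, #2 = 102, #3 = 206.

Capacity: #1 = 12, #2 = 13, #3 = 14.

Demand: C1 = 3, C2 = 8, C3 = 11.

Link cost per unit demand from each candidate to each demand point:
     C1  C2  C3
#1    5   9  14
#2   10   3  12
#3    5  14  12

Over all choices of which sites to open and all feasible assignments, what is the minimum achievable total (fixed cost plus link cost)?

457

Open {#1, #2}; cheapest assignment that respects the capacities:
  #1 (cap 12, load 11): C3 — cost 11×14 = 154
  #2 (cap 13, load 11): C1, C2 — cost 3×10 + 8×3 = 54
  Shipping 208, fixed 249 → total 457.
  Any other capacity-feasible assignment to {#1, #2} ships for at least 208.
Compare {#2, #3}: its best feasible assignment gives total 479.
Compare {#1, #3}: its best feasible assignment gives total 572.
Every other set of open sites that can feasibly serve all demand totals ≥ 479 even under its best assignment. Minimum: 457.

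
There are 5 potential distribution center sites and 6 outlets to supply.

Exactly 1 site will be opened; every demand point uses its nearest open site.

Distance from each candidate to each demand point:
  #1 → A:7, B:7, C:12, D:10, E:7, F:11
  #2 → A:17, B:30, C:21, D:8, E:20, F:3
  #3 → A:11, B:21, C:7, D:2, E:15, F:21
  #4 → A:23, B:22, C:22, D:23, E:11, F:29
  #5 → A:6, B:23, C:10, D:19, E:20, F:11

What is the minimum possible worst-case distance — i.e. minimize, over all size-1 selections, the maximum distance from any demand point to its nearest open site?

Open {#1}.
  Farthest demand point is C at distance 12 (to #1); all others are ≤ 12.
With {#3} the worst case is 21.
With {#5} the worst case is 23.
No size-1 selection achieves below 12.

12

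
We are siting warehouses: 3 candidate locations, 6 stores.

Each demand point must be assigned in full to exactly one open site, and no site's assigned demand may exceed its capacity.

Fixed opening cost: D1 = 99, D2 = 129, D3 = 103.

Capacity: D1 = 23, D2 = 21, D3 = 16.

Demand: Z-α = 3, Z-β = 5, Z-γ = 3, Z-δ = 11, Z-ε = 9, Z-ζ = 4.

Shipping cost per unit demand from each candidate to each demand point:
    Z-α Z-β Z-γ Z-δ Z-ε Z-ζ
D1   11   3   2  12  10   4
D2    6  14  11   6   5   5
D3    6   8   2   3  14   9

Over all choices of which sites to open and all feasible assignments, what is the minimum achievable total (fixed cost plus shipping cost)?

380

Open {D1, D3}; cheapest assignment that respects the capacities:
  D1 (cap 23, load 21): Z-β, Z-γ, Z-ε, Z-ζ — cost 5×3 + 3×2 + 9×10 + 4×4 = 127
  D3 (cap 16, load 14): Z-α, Z-δ — cost 3×6 + 11×3 = 51
  Shipping 178, fixed 202 → total 380.
  Any other capacity-feasible assignment to {D1, D3} ships for at least 178.
Compare {D1, D2}: its best feasible assignment gives total 409.
Compare {D2, D3}: its best feasible assignment gives total 421.
Every other set of open sites that can feasibly serve all demand totals ≥ 409 even under its best assignment. Minimum: 380.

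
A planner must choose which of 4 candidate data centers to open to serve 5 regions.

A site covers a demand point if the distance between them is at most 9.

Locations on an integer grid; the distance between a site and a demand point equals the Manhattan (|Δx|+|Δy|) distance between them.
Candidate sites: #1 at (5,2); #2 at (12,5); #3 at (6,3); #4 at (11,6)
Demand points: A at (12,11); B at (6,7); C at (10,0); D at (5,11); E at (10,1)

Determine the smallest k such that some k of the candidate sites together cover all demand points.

Coverage sets (demand points within 9 of each site):
  #1: {B, C, D, E}
  #2: {A, B, C, E}
  #3: {B, C, D, E}
  #4: {A, B, C, E}
No single site covers all 5 demand points.
But {#1, #2} covers everything, so the minimum is 2.

2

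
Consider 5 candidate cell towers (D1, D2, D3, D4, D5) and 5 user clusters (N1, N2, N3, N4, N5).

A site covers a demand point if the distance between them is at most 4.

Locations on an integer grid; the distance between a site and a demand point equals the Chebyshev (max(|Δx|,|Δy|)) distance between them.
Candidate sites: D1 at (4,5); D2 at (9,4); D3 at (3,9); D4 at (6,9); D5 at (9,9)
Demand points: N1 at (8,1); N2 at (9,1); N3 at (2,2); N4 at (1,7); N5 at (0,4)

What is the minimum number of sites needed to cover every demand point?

Coverage sets (demand points within 4 of each site):
  D1: {N1, N3, N4, N5}
  D2: {N1, N2}
  D3: {N4}
  D4: {}
  D5: {}
No single site covers all 5 demand points.
But {D1, D2} covers everything, so the minimum is 2.

2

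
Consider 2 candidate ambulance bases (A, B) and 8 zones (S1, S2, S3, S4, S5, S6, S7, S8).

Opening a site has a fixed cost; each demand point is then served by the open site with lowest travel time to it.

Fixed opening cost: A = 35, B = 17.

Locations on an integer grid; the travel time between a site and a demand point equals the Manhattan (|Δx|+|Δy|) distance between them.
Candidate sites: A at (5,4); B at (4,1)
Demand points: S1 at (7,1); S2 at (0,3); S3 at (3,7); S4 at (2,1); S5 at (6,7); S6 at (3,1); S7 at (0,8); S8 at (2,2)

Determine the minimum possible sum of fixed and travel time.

58

Open {B}: assign each demand point to its cheapest open site.
  S1→B 3, S2→B 6, S3→B 7, S4→B 2, S5→B 8, S6→B 1, S7→B 11, S8→B 3
  travel time 41, fixed 17 → total 58.
Compare {A}: travel time 45 + fixed 35 = 80.
Compare {A, B}: travel time 33 + fixed 52 = 85.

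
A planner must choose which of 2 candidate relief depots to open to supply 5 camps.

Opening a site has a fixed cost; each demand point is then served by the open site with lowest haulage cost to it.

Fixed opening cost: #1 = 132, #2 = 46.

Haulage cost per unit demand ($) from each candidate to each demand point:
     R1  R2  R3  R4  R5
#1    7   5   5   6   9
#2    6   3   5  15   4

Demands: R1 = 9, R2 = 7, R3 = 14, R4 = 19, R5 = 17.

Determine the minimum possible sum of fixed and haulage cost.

505

Open {#1, #2}: assign each demand point to its cheapest open site.
  R1→#2 9×6=54, R2→#2 7×3=21, R3→#1 14×5=70, R4→#1 19×6=114, R5→#2 17×4=68
  haulage cost 327, fixed 178 → total 505.
Compare {#2}: haulage cost 498 + fixed 46 = 544.
Compare {#1}: haulage cost 435 + fixed 132 = 567.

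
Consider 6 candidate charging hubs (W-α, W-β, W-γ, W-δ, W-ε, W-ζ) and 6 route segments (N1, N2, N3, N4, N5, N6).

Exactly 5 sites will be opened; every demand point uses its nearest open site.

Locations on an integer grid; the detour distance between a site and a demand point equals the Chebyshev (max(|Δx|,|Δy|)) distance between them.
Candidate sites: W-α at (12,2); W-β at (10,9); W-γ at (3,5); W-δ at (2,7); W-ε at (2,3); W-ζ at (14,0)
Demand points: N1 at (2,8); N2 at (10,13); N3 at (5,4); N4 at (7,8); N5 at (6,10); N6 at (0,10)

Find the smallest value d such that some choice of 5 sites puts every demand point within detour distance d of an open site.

4

Open {W-α, W-β, W-γ, W-δ, W-ε}.
  Farthest demand point is N2 at detour distance 4 (to W-β); all others are ≤ 4.
With {W-α, W-β, W-γ, W-δ, W-ζ} the worst case is 4.
With {W-α, W-β, W-δ, W-ε, W-ζ} the worst case is 4.
No size-5 selection achieves below 4.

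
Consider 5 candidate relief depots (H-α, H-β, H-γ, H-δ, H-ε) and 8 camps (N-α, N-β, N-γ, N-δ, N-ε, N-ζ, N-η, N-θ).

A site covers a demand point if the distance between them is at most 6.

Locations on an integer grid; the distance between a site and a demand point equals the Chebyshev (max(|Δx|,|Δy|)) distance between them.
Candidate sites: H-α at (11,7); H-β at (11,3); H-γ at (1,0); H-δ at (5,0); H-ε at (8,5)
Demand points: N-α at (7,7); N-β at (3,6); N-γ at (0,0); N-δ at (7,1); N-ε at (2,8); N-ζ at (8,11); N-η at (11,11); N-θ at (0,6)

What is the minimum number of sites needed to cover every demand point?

2

Coverage sets (demand points within 6 of each site):
  H-α: {N-α, N-δ, N-ζ, N-η}
  H-β: {N-α, N-δ}
  H-γ: {N-β, N-γ, N-δ, N-θ}
  H-δ: {N-β, N-γ, N-δ, N-θ}
  H-ε: {N-α, N-β, N-δ, N-ε, N-ζ, N-η}
No single site covers all 8 demand points.
But {H-γ, H-ε} covers everything, so the minimum is 2.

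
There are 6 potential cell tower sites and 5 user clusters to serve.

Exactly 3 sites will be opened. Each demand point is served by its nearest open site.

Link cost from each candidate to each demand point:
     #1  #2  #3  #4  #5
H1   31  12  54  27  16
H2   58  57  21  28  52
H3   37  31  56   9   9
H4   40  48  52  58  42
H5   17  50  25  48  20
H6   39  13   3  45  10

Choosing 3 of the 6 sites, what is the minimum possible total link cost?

Open {H3, H5, H6}.
  #1→H5 17, #2→H6 13, #3→H6 3, #4→H3 9, #5→H3 9  ⇒ total 51.
Compare {H1, H3, H6}: total 64.
Compare {H1, H5, H6}: total 69.
No size-3 selection does better; minimum is 51.

51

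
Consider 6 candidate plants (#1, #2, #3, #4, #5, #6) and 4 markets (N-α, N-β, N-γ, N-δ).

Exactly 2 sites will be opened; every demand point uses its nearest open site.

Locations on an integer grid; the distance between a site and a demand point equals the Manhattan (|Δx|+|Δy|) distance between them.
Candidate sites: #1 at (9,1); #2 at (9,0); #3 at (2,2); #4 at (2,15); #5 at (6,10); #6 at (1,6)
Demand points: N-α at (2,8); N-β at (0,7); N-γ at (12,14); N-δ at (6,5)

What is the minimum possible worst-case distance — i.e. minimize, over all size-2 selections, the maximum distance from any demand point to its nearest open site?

10

Open {#1, #5}.
  Farthest demand point is N-γ at distance 10 (to #5); all others are ≤ 10.
With {#2, #5} the worst case is 10.
With {#3, #5} the worst case is 10.
No size-2 selection achieves below 10.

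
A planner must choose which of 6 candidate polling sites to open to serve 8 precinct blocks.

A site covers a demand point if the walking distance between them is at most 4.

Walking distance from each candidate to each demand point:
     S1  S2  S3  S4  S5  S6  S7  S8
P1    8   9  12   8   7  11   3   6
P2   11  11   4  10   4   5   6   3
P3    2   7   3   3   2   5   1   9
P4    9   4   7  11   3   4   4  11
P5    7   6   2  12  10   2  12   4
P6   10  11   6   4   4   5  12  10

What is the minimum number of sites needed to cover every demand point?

Coverage sets (demand points within 4 of each site):
  P1: {S7}
  P2: {S3, S5, S8}
  P3: {S1, S3, S4, S5, S7}
  P4: {S2, S5, S6, S7}
  P5: {S3, S6, S8}
  P6: {S4, S5}
No 2 sites suffice: every size-2 union leaves at least one demand point uncovered.
But {P2, P3, P4} covers everything, so the minimum is 3.

3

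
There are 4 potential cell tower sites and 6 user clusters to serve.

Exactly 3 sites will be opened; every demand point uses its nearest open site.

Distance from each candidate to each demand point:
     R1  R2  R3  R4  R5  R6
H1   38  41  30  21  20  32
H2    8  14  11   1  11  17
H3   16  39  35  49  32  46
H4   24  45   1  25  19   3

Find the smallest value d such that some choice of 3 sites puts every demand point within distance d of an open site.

Open {H1, H2, H4}.
  Farthest demand point is R2 at distance 14 (to H2); all others are ≤ 14.
With {H2, H3, H4} the worst case is 14.
With {H1, H2, H3} the worst case is 17.
No size-3 selection achieves below 14.

14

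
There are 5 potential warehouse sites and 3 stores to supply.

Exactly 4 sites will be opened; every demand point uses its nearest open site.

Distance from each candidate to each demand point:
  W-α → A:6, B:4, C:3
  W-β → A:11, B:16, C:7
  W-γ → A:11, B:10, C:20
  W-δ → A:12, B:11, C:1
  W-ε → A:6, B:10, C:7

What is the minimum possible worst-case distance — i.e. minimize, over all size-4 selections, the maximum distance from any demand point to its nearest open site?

Open {W-α, W-β, W-γ, W-δ}.
  Farthest demand point is A at distance 6 (to W-α); all others are ≤ 6.
With {W-α, W-β, W-γ, W-ε} the worst case is 6.
With {W-α, W-β, W-δ, W-ε} the worst case is 6.
No size-4 selection achieves below 6.

6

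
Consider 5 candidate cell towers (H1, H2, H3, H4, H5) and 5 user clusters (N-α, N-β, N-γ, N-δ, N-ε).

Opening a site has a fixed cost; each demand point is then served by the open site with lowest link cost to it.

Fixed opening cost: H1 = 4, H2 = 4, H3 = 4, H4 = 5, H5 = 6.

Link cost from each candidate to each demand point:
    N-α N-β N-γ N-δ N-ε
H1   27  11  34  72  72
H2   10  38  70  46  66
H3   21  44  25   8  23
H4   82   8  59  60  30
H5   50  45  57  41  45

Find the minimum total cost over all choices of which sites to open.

87

Open {H2, H3, H4}: assign each demand point to its cheapest open site.
  N-α→H2 10, N-β→H4 8, N-γ→H3 25, N-δ→H3 8, N-ε→H3 23
  link cost 74, fixed 13 → total 87.
Compare {H1, H2, H3}: link cost 77 + fixed 12 = 89.
Compare {H1, H2, H3, H4}: link cost 74 + fixed 17 = 91.
Compare {H2, H3, H4, H5}: link cost 74 + fixed 19 = 93.
All other subsets cost ≥ 89. Minimum total cost: 87.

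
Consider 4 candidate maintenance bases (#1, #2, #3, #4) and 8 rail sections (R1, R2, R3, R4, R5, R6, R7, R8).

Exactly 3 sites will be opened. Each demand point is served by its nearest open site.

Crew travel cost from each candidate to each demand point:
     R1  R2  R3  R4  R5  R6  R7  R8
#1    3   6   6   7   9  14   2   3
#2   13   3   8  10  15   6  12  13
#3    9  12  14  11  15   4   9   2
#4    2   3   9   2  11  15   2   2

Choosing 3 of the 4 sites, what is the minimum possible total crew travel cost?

30

Open {#1, #3, #4}.
  R1→#4 2, R2→#4 3, R3→#1 6, R4→#4 2, R5→#1 9, R6→#3 4, R7→#1 2, R8→#3 2  ⇒ total 30.
Compare {#1, #2, #4}: total 32.
Compare {#2, #3, #4}: total 34.
No size-3 selection does better; minimum is 30.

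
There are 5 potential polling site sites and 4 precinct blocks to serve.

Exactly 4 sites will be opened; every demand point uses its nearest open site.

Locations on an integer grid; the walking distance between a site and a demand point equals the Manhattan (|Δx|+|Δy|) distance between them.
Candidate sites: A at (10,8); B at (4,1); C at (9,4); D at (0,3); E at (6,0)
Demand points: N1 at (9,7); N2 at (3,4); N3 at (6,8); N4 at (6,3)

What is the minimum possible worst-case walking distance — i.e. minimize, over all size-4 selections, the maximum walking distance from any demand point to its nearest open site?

4

Open {A, B, C, D}.
  Farthest demand point is N2 at walking distance 4 (to B); all others are ≤ 4.
With {A, B, C, E} the worst case is 4.
With {A, B, D, E} the worst case is 4.
No size-4 selection achieves below 4.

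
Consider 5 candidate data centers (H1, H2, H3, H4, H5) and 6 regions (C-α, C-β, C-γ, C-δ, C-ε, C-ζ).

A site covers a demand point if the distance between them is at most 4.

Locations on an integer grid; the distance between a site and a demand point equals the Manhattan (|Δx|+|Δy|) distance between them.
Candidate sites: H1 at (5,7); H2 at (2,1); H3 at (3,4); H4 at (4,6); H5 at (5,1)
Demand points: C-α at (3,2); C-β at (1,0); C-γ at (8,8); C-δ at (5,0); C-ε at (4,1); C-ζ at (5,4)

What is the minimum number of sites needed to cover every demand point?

2

Coverage sets (demand points within 4 of each site):
  H1: {C-γ, C-ζ}
  H2: {C-α, C-β, C-δ, C-ε}
  H3: {C-α, C-ε, C-ζ}
  H4: {C-ζ}
  H5: {C-α, C-δ, C-ε, C-ζ}
No single site covers all 6 demand points.
But {H1, H2} covers everything, so the minimum is 2.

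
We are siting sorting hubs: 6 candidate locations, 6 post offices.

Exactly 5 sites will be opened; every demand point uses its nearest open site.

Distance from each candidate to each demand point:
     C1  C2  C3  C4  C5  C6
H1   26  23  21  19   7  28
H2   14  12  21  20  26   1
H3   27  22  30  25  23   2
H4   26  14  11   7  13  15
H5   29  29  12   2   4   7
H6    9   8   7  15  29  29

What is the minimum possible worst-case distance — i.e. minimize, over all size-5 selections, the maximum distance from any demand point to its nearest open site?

Open {H1, H2, H3, H4, H6}.
  Farthest demand point is C1 at distance 9 (to H6); all others are ≤ 9.
With {H1, H2, H3, H5, H6} the worst case is 9.
With {H1, H2, H4, H5, H6} the worst case is 9.
No size-5 selection achieves below 9.

9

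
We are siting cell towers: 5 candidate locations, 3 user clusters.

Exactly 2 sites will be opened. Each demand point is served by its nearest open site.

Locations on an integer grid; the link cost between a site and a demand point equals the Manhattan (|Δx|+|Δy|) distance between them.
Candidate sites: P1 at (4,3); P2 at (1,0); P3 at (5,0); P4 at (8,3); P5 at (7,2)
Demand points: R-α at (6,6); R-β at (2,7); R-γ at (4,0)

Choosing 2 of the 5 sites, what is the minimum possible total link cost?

12

Open {P1, P3}.
  R-α→P1 5, R-β→P1 6, R-γ→P3 1  ⇒ total 12.
Compare {P1, P2}: total 14.
Compare {P1, P4}: total 14.
No size-2 selection does better; minimum is 12.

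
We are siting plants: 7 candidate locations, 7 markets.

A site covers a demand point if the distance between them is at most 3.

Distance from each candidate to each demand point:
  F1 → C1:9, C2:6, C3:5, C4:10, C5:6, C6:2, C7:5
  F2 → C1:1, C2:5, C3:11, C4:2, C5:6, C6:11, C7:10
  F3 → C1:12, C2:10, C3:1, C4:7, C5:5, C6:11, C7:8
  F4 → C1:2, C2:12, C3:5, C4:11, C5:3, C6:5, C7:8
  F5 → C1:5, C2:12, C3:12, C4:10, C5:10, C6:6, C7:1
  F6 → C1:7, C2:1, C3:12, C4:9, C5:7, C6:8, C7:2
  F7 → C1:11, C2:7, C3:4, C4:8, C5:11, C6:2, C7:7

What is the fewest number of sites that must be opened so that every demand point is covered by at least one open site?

5

Coverage sets (demand points within 3 of each site):
  F1: {C6}
  F2: {C1, C4}
  F3: {C3}
  F4: {C1, C5}
  F5: {C7}
  F6: {C2, C7}
  F7: {C6}
No 4 sites suffice: every size-4 union leaves at least one demand point uncovered.
But {F1, F2, F3, F4, F6} covers everything, so the minimum is 5.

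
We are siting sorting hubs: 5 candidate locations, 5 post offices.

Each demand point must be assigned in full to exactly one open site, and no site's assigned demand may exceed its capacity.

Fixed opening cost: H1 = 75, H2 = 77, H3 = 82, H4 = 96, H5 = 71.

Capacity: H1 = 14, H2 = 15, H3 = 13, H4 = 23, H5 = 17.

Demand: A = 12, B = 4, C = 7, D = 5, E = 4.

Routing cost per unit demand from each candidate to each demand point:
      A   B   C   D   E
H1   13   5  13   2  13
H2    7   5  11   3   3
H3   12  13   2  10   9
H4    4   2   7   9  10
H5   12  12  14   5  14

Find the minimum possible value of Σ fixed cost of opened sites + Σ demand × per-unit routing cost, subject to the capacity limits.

Open {H2, H4}; cheapest assignment that respects the capacities:
  H2 (cap 15, load 9): D, E — cost 5×3 + 4×3 = 27
  H4 (cap 23, load 23): A, B, C — cost 12×4 + 4×2 + 7×7 = 105
  Shipping 132, fixed 173 → total 305.
  Any other capacity-feasible assignment to {H2, H4} ships for at least 132.
Compare {H3, H4}: its best feasible assignment gives total 329.
Compare {H1, H4}: its best feasible assignment gives total 338.
Every other set of open sites that can feasibly serve all demand totals ≥ 329 even under its best assignment. Minimum: 305.

305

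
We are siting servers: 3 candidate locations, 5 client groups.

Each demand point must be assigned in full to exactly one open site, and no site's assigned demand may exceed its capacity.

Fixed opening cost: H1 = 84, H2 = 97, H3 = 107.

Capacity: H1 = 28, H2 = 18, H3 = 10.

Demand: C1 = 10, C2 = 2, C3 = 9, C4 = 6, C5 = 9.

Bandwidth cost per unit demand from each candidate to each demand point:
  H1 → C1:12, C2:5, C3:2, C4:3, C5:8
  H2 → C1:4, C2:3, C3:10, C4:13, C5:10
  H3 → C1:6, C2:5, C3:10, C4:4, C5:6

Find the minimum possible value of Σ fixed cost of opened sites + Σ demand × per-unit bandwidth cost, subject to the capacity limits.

335

Open {H1, H2}; cheapest assignment that respects the capacities:
  H1 (cap 28, load 24): C3, C4, C5 — cost 9×2 + 6×3 + 9×8 = 108
  H2 (cap 18, load 12): C1, C2 — cost 10×4 + 2×3 = 46
  Shipping 154, fixed 181 → total 335.
  Any other capacity-feasible assignment to {H1, H2} ships for at least 154.
Compare {H1, H3}: its best feasible assignment gives total 369.
Compare {H1, H2, H3}: its best feasible assignment gives total 424.
Every other set of open sites that can feasibly serve all demand totals ≥ 369 even under its best assignment. Minimum: 335.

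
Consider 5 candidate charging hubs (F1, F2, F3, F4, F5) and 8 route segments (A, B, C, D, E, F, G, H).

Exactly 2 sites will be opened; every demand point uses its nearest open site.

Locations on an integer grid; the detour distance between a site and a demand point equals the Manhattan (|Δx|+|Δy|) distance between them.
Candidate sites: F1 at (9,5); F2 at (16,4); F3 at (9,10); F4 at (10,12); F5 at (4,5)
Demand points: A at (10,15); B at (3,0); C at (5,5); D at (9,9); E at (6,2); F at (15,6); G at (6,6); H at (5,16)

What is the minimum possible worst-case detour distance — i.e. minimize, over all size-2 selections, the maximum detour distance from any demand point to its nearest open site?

10

Open {F3, F5}.
  Farthest demand point is F at detour distance 10 (to F3); all others are ≤ 10.
With {F1, F3} the worst case is 11.
With {F1, F4} the worst case is 11.
No size-2 selection achieves below 10.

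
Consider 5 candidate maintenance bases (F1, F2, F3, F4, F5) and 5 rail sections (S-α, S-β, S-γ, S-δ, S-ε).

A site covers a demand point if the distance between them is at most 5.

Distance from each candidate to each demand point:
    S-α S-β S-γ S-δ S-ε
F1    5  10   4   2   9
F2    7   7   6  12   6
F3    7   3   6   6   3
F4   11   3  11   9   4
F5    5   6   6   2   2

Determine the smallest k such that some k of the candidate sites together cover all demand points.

Coverage sets (demand points within 5 of each site):
  F1: {S-α, S-γ, S-δ}
  F2: {}
  F3: {S-β, S-ε}
  F4: {S-β, S-ε}
  F5: {S-α, S-δ, S-ε}
No single site covers all 5 demand points.
But {F1, F3} covers everything, so the minimum is 2.

2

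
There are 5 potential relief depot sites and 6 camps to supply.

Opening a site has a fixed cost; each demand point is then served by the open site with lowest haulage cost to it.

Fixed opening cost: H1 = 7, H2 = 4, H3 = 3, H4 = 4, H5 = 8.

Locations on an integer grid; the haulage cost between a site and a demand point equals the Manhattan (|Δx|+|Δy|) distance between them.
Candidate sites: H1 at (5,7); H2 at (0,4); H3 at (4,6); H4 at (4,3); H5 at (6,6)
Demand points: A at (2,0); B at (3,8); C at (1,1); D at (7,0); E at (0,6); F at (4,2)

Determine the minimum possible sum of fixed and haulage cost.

31

Open {H3, H4}: assign each demand point to its cheapest open site.
  A→H4 5, B→H3 3, C→H4 5, D→H4 6, E→H3 4, F→H4 1
  haulage cost 24, fixed 7 → total 31.
Compare {H2, H4}: haulage cost 24 + fixed 8 = 32.
Compare {H2, H3, H4}: haulage cost 21 + fixed 11 = 32.
Compare {H4}: haulage cost 30 + fixed 4 = 34.
All other subsets cost ≥ 32. Minimum total cost: 31.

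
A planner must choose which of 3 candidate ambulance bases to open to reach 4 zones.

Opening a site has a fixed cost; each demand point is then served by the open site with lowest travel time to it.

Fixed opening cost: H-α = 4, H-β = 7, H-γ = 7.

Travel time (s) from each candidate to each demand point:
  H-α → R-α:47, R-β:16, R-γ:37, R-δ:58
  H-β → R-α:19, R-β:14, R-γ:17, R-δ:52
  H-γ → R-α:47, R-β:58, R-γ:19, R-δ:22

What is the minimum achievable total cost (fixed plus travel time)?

Open {H-β, H-γ}: assign each demand point to its cheapest open site.
  R-α→H-β 19, R-β→H-β 14, R-γ→H-β 17, R-δ→H-γ 22
  travel time 72, fixed 14 → total 86.
Compare {H-α, H-β, H-γ}: travel time 72 + fixed 18 = 90.
Compare {H-β}: travel time 102 + fixed 7 = 109.
Compare {H-α, H-β}: travel time 102 + fixed 11 = 113.
All other subsets cost ≥ 90. Minimum total cost: 86.

86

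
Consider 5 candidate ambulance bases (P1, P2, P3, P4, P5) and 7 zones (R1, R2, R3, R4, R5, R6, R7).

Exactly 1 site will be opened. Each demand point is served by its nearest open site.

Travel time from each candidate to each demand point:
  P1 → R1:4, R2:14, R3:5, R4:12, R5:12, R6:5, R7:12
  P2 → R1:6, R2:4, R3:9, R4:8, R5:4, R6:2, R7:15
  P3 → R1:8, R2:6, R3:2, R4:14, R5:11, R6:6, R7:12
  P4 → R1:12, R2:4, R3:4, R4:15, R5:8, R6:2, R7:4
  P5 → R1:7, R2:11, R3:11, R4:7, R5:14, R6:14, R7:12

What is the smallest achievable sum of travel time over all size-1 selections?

48

Open {P2}.
  R1→P2 6, R2→P2 4, R3→P2 9, R4→P2 8, R5→P2 4, R6→P2 2, R7→P2 15  ⇒ total 48.
Compare {P4}: total 49.
Compare {P3}: total 59.
No size-1 selection does better; minimum is 48.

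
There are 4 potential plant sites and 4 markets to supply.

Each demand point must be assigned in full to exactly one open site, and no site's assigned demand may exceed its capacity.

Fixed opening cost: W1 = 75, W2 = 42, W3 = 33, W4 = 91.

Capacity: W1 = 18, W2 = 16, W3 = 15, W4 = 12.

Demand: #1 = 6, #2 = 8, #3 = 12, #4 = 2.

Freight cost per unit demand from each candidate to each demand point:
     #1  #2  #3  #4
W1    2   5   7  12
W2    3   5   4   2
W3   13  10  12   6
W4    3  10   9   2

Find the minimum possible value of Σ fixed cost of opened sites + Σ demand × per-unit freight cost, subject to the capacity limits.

221

Open {W1, W2}; cheapest assignment that respects the capacities:
  W1 (cap 18, load 14): #1, #2 — cost 6×2 + 8×5 = 52
  W2 (cap 16, load 14): #3, #4 — cost 12×4 + 2×2 = 52
  Shipping 104, fixed 117 → total 221.
  Any other capacity-feasible assignment to {W1, W2} ships for at least 104.
Compare {W1, W2, W3}: its best feasible assignment gives total 254.
Compare {W2, W3}: its best feasible assignment gives total 281.
Every other set of open sites that can feasibly serve all demand totals ≥ 254 even under its best assignment. Minimum: 221.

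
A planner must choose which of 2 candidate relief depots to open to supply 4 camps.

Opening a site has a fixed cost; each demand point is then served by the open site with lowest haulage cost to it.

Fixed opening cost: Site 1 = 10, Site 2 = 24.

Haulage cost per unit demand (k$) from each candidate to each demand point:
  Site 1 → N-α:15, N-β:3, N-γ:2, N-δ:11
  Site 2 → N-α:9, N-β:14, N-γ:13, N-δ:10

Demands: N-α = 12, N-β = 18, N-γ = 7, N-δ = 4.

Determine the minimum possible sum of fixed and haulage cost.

250

Open {Site 1, Site 2}: assign each demand point to its cheapest open site.
  N-α→Site 2 12×9=108, N-β→Site 1 18×3=54, N-γ→Site 1 7×2=14, N-δ→Site 2 4×10=40
  haulage cost 216, fixed 34 → total 250.
Compare {Site 1}: haulage cost 292 + fixed 10 = 302.
Compare {Site 2}: haulage cost 491 + fixed 24 = 515.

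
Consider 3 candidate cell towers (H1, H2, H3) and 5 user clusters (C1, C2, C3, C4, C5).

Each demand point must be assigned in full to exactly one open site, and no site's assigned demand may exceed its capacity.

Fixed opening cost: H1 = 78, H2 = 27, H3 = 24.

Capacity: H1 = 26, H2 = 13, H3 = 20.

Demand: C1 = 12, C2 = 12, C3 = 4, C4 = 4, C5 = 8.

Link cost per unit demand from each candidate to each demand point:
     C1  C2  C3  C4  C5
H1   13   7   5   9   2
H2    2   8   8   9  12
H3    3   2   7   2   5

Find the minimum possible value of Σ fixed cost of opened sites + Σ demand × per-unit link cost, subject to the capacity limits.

Open {H1, H2, H3}; cheapest assignment that respects the capacities:
  H1 (cap 26, load 12): C3, C5 — cost 4×5 + 8×2 = 36
  H2 (cap 13, load 12): C1 — cost 12×2 = 24
  H3 (cap 20, load 16): C2, C4 — cost 12×2 + 4×2 = 32
  Shipping 92, fixed 129 → total 221.
  Any other capacity-feasible assignment to {H1, H2, H3} ships for at least 92.
Compare {H1, H3}: its best feasible assignment gives total 266.
Every other set of open sites that can feasibly serve all demand totals ≥ 266 even under its best assignment. Minimum: 221.

221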